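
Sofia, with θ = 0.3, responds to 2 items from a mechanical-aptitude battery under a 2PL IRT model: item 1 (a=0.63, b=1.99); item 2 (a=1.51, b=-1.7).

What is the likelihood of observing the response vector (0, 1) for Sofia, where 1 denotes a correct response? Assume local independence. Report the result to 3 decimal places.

P(θ) = 1 / (1 + exp(−a(θ − b)))
P_1 = 1/(1+e^{1.0647}) = 0.2564
P_2 = 1/(1+e^{-3.0200}) = 0.9535
L = (1−P_1) × P_2 = 0.7436 × 0.9535 = 0.70899

0.709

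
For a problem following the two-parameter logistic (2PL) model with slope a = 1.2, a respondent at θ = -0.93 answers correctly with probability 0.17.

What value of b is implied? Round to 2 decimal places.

P(θ) = 1 / (1 + exp(−a(θ − b)))
logit(0.17) = ln(0.17/0.83) = -1.5856
b = θ − logit/(a) = -0.93 − (-1.5856)/1.2000 = 0.3914

0.39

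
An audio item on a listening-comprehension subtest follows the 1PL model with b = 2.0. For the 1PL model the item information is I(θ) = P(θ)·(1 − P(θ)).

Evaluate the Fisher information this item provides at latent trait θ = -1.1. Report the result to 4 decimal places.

0.0412

P = 1/(1+e^{3.1000}) = 0.0431
P(1−P) = 0.0431 × 0.9569 = 0.0412
I = P(1−P) = 0.04125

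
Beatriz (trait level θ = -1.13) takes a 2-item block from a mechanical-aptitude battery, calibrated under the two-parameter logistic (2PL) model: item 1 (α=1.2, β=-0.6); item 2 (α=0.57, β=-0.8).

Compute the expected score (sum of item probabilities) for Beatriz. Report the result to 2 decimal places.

P(θ) = 1 / (1 + exp(−α(θ − β)))
P_1 = 1/(1+e^{0.6360}) = 0.3462
P_2 = 1/(1+e^{0.1881}) = 0.4531
E[score] = 0.3462 + 0.4531 = 0.7993

0.80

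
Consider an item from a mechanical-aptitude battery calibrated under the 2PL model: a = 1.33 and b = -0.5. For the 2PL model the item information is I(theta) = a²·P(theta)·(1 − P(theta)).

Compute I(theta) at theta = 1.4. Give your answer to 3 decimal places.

0.121

P = 1/(1+e^{-2.5270}) = 0.9260
P(1−P) = 0.9260 × 0.0740 = 0.0685
I = a² × P(1−P) = 1.33² × 0.0685 = 0.12119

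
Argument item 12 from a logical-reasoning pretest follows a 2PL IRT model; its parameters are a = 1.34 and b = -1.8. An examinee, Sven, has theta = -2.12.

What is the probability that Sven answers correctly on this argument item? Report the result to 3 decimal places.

P(theta) = 1 / (1 + exp(−a(theta − b)))
Exponent: 1.34 × (-2.12 − (-1.8)) = -0.4288
1/(1 + e^{0.4288}) = 0.3944

0.394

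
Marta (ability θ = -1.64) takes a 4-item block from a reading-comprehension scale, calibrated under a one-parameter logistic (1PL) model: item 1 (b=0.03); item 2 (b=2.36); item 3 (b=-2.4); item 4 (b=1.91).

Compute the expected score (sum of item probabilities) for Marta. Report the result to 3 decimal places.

P(θ) = 1 / (1 + exp(−(θ − b)))
P_1 = 1/(1+e^{1.6700}) = 0.1584
P_2 = 1/(1+e^{4.0000}) = 0.0180
P_3 = 1/(1+e^{-0.7600}) = 0.6814
P_4 = 1/(1+e^{3.5500}) = 0.0279
E[score] = 0.1584 + 0.0180 + 0.6814 + 0.0279 = 0.8857

0.886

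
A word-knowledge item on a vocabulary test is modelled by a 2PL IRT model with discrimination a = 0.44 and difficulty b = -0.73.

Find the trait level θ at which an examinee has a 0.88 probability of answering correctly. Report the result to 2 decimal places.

P(θ) = 1 / (1 + exp(−a(θ − b)))
logit = ln(0.8800/0.1200) = 1.9924
θ = b + logit/(a) = -0.73 + 1.9924/0.4400 = 3.7983

3.80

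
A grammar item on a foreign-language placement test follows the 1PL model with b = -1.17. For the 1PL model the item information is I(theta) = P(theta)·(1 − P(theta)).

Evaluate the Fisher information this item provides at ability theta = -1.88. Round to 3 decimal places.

0.221

P = 1/(1+e^{0.7100}) = 0.3296
P(1−P) = 0.3296 × 0.6704 = 0.2210
I = P(1−P) = 0.22096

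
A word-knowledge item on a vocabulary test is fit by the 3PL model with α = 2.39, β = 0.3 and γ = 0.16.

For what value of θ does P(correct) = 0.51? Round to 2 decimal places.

P(θ) = γ + (1 − γ) · 1 / (1 + exp(−α(θ − β)))
Remove guessing floor: (0.51 − 0.16)/(1 − 0.16) = 0.4167
logit = ln(0.4167/0.5833) = -0.3365
θ = β + logit/(α) = 0.3 + (-0.3365)/2.3900 = 0.1592

0.16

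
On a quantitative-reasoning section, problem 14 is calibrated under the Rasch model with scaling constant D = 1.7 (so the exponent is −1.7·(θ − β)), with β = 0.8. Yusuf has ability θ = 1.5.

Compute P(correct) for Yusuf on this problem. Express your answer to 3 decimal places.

P(θ) = 1 / (1 + exp(−D·(θ − β)))
Exponent: 1.7 × (1.5 − 0.8) = 1.1900
1/(1 + e^{-1.1900}) = 0.7667
P = 0.7667

0.767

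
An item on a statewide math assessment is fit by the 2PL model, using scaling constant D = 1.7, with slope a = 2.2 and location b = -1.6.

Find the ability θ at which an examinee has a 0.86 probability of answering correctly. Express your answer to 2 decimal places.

P(θ) = 1 / (1 + exp(−D·a(θ − b)))
logit = ln(0.8600/0.1400) = 1.8153
θ = b + logit/(1.7·a) = -1.6 + 1.8153/3.7400 = -1.1146

-1.11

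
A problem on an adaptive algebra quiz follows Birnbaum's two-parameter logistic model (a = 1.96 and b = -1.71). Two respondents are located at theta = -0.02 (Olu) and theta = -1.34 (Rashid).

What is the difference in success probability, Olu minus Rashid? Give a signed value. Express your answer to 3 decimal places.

P(theta) = 1 / (1 + exp(−a(theta − b)))
P(Olu) = 0.9649  [exponent 3.3124]
P(Rashid) = 0.6738  [exponent 0.7252]
Difference = 0.9649 − 0.6738 = 0.2911

0.291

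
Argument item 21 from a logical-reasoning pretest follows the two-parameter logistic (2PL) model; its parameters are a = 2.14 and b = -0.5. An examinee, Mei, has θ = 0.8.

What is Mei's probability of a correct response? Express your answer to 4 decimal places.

P(θ) = 1 / (1 + exp(−a(θ − b)))
Exponent: 2.14 × (0.8 − (-0.5)) = 2.7820
1/(1 + e^{-2.7820}) = 0.9417

0.9417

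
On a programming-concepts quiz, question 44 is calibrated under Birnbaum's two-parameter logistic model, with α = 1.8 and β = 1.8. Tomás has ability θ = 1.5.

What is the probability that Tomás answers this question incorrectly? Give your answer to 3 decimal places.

0.632

P(θ) = 1 / (1 + exp(−α(θ − β)))
Exponent: 1.8 × (1.5 − 1.8) = -0.5400
1/(1 + e^{0.5400}) = 0.3682
P(incorrect) = 1 − 0.3682 = 0.6318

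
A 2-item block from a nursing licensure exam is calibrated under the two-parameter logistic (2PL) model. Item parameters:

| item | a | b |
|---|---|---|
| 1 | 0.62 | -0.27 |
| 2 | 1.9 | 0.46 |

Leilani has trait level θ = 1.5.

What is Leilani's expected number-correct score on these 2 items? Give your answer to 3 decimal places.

1.628

P(θ) = 1 / (1 + exp(−a(θ − b)))
P_1 = 1/(1+e^{-1.0974}) = 0.7498
P_2 = 1/(1+e^{-1.9760}) = 0.8783
E[score] = 0.7498 + 0.8783 = 1.6280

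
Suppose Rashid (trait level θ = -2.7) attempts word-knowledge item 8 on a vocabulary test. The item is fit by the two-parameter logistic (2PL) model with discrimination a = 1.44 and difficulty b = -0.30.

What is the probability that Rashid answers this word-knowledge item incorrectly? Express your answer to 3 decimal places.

0.969

P(θ) = 1 / (1 + exp(−a(θ − b)))
Exponent: 1.44 × (-2.7 − (-0.30)) = -3.4560
1/(1 + e^{3.4560}) = 0.0306
P(incorrect) = 1 − 0.0306 = 0.9694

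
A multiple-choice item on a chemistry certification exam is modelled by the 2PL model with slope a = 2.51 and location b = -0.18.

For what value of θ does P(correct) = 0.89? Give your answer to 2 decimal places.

0.65

P(θ) = 1 / (1 + exp(−a(θ − b)))
logit = ln(0.8900/0.1100) = 2.0907
θ = b + logit/(a) = -0.18 + 2.0907/2.5100 = 0.6530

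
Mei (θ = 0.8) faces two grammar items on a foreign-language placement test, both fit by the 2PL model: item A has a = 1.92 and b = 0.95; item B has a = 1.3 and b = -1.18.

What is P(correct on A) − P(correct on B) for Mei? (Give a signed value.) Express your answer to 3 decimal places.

P(θ) = 1 / (1 + exp(−a(θ − b)))
P_A = 0.4285
P_B = 0.9292
P_A − P_B = -0.5007

-0.501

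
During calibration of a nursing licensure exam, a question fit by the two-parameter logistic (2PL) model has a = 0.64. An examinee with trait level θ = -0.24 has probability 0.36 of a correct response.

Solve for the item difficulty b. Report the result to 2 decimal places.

0.66

P(θ) = 1 / (1 + exp(−a(θ − b)))
logit(0.36) = ln(0.36/0.64) = -0.5754
b = θ − logit/(a) = -0.24 − (-0.5754)/0.6400 = 0.6590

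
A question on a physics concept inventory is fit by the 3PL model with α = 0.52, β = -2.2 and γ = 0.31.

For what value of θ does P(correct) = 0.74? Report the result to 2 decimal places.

-1.23

P(θ) = γ + (1 − γ) · 1 / (1 + exp(−α(θ − β)))
Remove guessing floor: (0.74 − 0.31)/(1 − 0.31) = 0.6232
logit = ln(0.6232/0.3768) = 0.5031
θ = β + logit/(α) = -2.2 + 0.5031/0.5200 = -1.2325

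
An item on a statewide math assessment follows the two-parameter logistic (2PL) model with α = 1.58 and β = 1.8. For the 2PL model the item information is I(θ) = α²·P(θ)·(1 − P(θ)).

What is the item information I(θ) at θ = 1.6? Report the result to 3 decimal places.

P = 1/(1+e^{0.3160}) = 0.4217
P(1−P) = 0.4217 × 0.5783 = 0.2439
I = α² × P(1−P) = 1.58² × 0.2439 = 0.60878

0.609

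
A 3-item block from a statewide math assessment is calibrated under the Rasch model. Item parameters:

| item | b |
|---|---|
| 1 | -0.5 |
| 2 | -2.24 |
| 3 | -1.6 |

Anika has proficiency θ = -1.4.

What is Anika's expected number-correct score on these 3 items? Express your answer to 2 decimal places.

P(θ) = 1 / (1 + exp(−(θ − b)))
P_1 = 1/(1+e^{0.9000}) = 0.2891
P_2 = 1/(1+e^{-0.8400}) = 0.6985
P_3 = 1/(1+e^{-0.2000}) = 0.5498
E[score] = 0.2891 + 0.6985 + 0.5498 = 1.5373

1.54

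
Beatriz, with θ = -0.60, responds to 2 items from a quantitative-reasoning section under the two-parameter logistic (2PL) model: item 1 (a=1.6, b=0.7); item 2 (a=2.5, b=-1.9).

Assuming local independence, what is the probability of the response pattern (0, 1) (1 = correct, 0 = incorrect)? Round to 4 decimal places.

0.8558

P(θ) = 1 / (1 + exp(−a(θ − b)))
P_1 = 1/(1+e^{2.0800}) = 0.1111
P_2 = 1/(1+e^{-3.2500}) = 0.9627
L = (1−P_1) × P_2 = 0.8889 × 0.9627 = 0.85576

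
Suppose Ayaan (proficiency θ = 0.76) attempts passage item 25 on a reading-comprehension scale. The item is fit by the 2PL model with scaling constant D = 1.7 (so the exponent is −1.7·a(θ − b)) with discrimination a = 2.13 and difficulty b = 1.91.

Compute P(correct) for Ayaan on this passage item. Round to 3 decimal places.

P(θ) = 1 / (1 + exp(−D·a(θ − b)))
Exponent: 1.7 × 2.13 × (0.76 − 1.91) = -4.1641
1/(1 + e^{4.1641}) = 0.0153
P = 0.0153

0.015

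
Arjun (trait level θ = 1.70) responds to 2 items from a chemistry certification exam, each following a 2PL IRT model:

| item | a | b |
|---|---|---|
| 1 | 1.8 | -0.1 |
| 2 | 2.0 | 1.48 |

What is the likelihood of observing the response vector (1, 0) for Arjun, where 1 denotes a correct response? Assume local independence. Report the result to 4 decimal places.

0.3770

P(θ) = 1 / (1 + exp(−a(θ − b)))
P_1 = 1/(1+e^{-3.2400}) = 0.9623
P_2 = 1/(1+e^{-0.4400}) = 0.6083
L = P_1 × (1−P_2) = 0.9623 × 0.3917 = 0.37698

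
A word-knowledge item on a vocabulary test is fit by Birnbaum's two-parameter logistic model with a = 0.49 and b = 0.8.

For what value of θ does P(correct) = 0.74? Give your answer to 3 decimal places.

2.935

P(θ) = 1 / (1 + exp(−a(θ − b)))
logit = ln(0.7400/0.2600) = 1.0460
θ = b + logit/(a) = 0.8 + 1.0460/0.4900 = 2.9346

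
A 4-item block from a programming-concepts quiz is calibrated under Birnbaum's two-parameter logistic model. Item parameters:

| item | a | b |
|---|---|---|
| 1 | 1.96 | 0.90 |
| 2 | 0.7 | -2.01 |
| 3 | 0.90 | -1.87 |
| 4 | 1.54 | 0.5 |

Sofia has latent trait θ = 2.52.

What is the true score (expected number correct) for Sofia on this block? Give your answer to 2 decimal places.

P(θ) = 1 / (1 + exp(−a(θ − b)))
P_1 = 1/(1+e^{-3.1752}) = 0.9599
P_2 = 1/(1+e^{-3.1710}) = 0.9597
P_3 = 1/(1+e^{-3.9510}) = 0.9811
P_4 = 1/(1+e^{-3.1108}) = 0.9573
E[score] = 0.9599 + 0.9597 + 0.9811 + 0.9573 = 3.8581

3.86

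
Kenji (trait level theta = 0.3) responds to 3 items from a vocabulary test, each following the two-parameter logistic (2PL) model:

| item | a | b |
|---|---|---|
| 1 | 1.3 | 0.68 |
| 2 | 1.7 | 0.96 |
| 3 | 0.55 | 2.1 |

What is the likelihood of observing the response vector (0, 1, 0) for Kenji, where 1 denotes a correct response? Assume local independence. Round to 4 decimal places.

P(theta) = 1 / (1 + exp(−a(theta − b)))
P_1 = 1/(1+e^{0.4940}) = 0.3790
P_2 = 1/(1+e^{1.1220}) = 0.2456
P_3 = 1/(1+e^{0.9900}) = 0.2709
L = (1−P_1) × P_2 × (1−P_3) = 0.6210 × 0.2456 × 0.7291 = 0.11123

0.1112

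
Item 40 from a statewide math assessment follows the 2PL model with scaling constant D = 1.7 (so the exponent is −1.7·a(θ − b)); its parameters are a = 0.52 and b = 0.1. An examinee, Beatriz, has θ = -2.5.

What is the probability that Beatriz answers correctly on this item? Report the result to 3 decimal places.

P(θ) = 1 / (1 + exp(−D·a(θ − b)))
Exponent: 1.7 × 0.52 × (-2.5 − 0.1) = -2.2984
1/(1 + e^{2.2984}) = 0.0913
P = 0.0913

0.091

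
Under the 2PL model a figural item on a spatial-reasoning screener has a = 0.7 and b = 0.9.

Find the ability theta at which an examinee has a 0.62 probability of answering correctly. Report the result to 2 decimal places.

1.60

P(theta) = 1 / (1 + exp(−a(theta − b)))
logit = ln(0.6200/0.3800) = 0.4895
theta = b + logit/(a) = 0.9 + 0.4895/0.7000 = 1.5994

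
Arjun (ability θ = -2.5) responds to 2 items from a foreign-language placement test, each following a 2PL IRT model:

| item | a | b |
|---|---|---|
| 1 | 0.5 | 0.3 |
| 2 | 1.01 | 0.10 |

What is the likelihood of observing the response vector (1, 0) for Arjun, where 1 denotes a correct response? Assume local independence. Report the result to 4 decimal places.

0.1845

P(θ) = 1 / (1 + exp(−a(θ − b)))
P_1 = 1/(1+e^{1.4000}) = 0.1978
P_2 = 1/(1+e^{2.6260}) = 0.0675
L = P_1 × (1−P_2) = 0.1978 × 0.9325 = 0.18447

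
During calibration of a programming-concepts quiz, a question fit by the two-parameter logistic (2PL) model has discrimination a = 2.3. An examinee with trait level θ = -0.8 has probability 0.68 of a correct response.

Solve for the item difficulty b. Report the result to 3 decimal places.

-1.128

P(θ) = 1 / (1 + exp(−a(θ − b)))
logit(0.68) = ln(0.68/0.32) = 0.7538
b = θ − logit/(a) = -0.8 − 0.7538/2.3000 = -1.1277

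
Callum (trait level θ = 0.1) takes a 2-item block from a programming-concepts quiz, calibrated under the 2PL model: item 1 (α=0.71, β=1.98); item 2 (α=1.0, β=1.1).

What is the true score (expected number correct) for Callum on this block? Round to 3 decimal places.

0.477

P(θ) = 1 / (1 + exp(−α(θ − β)))
P_1 = 1/(1+e^{1.3348}) = 0.2084
P_2 = 1/(1+e^{1.0000}) = 0.2689
E[score] = 0.2084 + 0.2689 = 0.4773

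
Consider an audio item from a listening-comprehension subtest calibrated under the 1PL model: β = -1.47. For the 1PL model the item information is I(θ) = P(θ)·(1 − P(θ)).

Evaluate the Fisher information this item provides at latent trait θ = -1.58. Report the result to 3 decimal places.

0.249

P = 1/(1+e^{0.1100}) = 0.4725
P(1−P) = 0.4725 × 0.5275 = 0.2492
I = P(1−P) = 0.24925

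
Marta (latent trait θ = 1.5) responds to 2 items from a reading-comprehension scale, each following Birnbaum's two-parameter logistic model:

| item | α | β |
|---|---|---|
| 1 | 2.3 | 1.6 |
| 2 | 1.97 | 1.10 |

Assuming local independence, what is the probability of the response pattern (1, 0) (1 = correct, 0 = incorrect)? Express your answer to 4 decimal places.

P(θ) = 1 / (1 + exp(−α(θ − β)))
P_1 = 1/(1+e^{0.2300}) = 0.4428
P_2 = 1/(1+e^{-0.7880}) = 0.6874
L = P_1 × (1−P_2) = 0.4428 × 0.3126 = 0.13840

0.1384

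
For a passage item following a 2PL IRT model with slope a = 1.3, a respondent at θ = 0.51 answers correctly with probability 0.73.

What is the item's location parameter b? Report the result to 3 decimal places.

P(θ) = 1 / (1 + exp(−a(θ − b)))
logit(0.73) = ln(0.73/0.27) = 0.9946
b = θ − logit/(a) = 0.51 − 0.9946/1.3000 = -0.2551

-0.255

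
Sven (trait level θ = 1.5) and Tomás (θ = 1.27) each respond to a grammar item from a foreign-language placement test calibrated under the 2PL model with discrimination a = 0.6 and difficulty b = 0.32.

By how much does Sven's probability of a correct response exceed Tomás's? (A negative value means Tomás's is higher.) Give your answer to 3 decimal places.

0.031

P(θ) = 1 / (1 + exp(−a(θ − b)))
P(Sven) = 0.6700  [exponent 0.7080]
P(Tomás) = 0.6388  [exponent 0.5700]
Difference = 0.6700 − 0.6388 = 0.0312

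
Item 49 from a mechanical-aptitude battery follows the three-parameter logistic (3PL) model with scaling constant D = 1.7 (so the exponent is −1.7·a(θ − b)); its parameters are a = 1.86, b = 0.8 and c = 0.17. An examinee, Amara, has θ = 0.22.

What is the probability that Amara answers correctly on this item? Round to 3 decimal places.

P(θ) = c + (1 − c) · 1 / (1 + exp(−D·a(θ − b)))
Exponent: 1.7 × 1.86 × (0.22 − 0.8) = -1.8340
1/(1 + e^{1.8340}) = 0.1378
P = 0.17 + 0.83 × 0.1378 = 0.2843

0.284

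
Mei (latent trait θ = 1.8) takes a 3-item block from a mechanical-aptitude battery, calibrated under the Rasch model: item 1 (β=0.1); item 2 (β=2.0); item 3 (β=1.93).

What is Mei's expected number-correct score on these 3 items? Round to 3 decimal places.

1.763

P(θ) = 1 / (1 + exp(−(θ − β)))
P_1 = 1/(1+e^{-1.7000}) = 0.8455
P_2 = 1/(1+e^{0.2000}) = 0.4502
P_3 = 1/(1+e^{0.1300}) = 0.4675
E[score] = 0.8455 + 0.4502 + 0.4675 = 1.7632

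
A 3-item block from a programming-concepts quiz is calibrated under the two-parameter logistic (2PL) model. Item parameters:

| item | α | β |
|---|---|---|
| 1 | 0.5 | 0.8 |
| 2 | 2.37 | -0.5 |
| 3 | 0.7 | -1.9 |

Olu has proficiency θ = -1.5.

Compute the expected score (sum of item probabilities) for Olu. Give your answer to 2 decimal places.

0.90

P(θ) = 1 / (1 + exp(−α(θ − β)))
P_1 = 1/(1+e^{1.1500}) = 0.2405
P_2 = 1/(1+e^{2.3700}) = 0.0855
P_3 = 1/(1+e^{-0.2800}) = 0.5695
E[score] = 0.2405 + 0.0855 + 0.5695 = 0.8955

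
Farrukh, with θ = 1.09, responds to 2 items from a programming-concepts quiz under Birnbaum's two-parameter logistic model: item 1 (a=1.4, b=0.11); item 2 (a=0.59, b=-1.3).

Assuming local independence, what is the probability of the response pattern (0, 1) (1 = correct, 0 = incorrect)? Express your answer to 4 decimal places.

0.1626

P(θ) = 1 / (1 + exp(−a(θ − b)))
P_1 = 1/(1+e^{-1.3720}) = 0.7977
P_2 = 1/(1+e^{-1.4101}) = 0.8038
L = (1−P_1) × P_2 = 0.2023 × 0.8038 = 0.16260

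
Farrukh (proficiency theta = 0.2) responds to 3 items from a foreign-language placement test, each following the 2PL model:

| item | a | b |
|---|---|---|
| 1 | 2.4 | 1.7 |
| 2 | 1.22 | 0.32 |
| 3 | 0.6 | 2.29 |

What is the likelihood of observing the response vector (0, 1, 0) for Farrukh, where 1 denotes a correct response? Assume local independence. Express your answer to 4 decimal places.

0.3510

P(theta) = 1 / (1 + exp(−a(theta − b)))
P_1 = 1/(1+e^{3.6000}) = 0.0266
P_2 = 1/(1+e^{0.1464}) = 0.4635
P_3 = 1/(1+e^{1.2540}) = 0.2220
L = (1−P_1) × P_2 × (1−P_3) = 0.9734 × 0.4635 × 0.7780 = 0.35098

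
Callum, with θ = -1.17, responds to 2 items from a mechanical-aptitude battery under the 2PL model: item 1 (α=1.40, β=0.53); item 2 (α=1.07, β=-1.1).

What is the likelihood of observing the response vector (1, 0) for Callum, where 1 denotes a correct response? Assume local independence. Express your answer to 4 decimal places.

0.0439

P(θ) = 1 / (1 + exp(−α(θ − β)))
P_1 = 1/(1+e^{2.3800}) = 0.0847
P_2 = 1/(1+e^{0.0749}) = 0.4813
L = P_1 × (1−P_2) = 0.0847 × 0.5187 = 0.04394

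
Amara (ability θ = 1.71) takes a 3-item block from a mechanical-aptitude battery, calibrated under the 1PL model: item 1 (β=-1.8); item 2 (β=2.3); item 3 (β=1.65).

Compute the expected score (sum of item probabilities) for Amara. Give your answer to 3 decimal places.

1.843

P(θ) = 1 / (1 + exp(−(θ − β)))
P_1 = 1/(1+e^{-3.5100}) = 0.9710
P_2 = 1/(1+e^{0.5900}) = 0.3566
P_3 = 1/(1+e^{-0.0600}) = 0.5150
E[score] = 0.9710 + 0.3566 + 0.5150 = 1.8426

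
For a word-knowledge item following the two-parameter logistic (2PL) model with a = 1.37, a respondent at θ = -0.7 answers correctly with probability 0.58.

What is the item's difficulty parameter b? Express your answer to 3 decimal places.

-0.936

P(θ) = 1 / (1 + exp(−a(θ − b)))
logit(0.58) = ln(0.58/0.42) = 0.3228
b = θ − logit/(a) = -0.7 − 0.3228/1.3700 = -0.9356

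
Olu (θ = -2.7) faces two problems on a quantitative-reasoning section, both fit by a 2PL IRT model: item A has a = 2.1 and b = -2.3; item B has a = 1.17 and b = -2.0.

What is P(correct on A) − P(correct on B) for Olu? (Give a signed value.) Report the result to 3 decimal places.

-0.004

P(θ) = 1 / (1 + exp(−a(θ − b)))
P_A = 0.3015
P_B = 0.3060
P_A − P_B = -0.0044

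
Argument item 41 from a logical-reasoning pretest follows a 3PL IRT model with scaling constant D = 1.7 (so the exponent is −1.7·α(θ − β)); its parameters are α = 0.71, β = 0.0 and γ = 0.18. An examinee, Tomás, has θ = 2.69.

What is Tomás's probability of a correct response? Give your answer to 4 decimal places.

P(θ) = γ + (1 − γ) · 1 / (1 + exp(−D·α(θ − β)))
Exponent: 1.7 × 0.71 × (2.69 − 0.0) = 3.2468
1/(1 + e^{-3.2468}) = 0.9626
P = 0.18 + 0.82 × 0.9626 = 0.9693

0.9693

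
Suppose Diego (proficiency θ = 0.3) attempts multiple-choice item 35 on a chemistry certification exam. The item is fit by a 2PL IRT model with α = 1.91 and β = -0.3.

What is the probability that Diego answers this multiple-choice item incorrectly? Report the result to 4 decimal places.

0.2412

P(θ) = 1 / (1 + exp(−α(θ − β)))
Exponent: 1.91 × (0.3 − (-0.3)) = 1.1460
1/(1 + e^{-1.1460}) = 0.7588
P(incorrect) = 1 − 0.7588 = 0.2412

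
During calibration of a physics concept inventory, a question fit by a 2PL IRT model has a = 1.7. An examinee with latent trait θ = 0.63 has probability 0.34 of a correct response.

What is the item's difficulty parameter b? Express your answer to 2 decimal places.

P(θ) = 1 / (1 + exp(−a(θ − b)))
logit(0.34) = ln(0.34/0.66) = -0.6633
b = θ − logit/(a) = 0.63 − (-0.6633)/1.7000 = 1.0202

1.02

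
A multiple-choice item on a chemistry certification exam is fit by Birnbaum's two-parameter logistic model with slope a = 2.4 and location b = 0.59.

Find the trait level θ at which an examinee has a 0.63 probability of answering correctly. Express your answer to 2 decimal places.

0.81

P(θ) = 1 / (1 + exp(−a(θ − b)))
logit = ln(0.6300/0.3700) = 0.5322
θ = b + logit/(a) = 0.59 + 0.5322/2.4000 = 0.8118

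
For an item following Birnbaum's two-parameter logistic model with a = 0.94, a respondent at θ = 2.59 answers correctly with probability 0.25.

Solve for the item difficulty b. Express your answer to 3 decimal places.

3.759

P(θ) = 1 / (1 + exp(−a(θ − b)))
logit(0.25) = ln(0.25/0.75) = -1.0986
b = θ − logit/(a) = 2.59 − (-1.0986)/0.9400 = 3.7587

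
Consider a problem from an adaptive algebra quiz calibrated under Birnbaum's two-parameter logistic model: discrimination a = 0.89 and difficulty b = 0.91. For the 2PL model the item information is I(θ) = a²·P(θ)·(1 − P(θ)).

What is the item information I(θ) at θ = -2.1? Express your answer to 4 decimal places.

P = 1/(1+e^{2.6789}) = 0.0642
P(1−P) = 0.0642 × 0.9358 = 0.0601
I = a² × P(1−P) = 0.89² × 0.0601 = 0.04761

0.0476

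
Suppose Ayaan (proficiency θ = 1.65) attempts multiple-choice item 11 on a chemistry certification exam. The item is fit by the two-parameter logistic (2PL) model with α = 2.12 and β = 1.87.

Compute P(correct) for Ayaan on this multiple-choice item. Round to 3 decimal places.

P(θ) = 1 / (1 + exp(−α(θ − β)))
Exponent: 2.12 × (1.65 − 1.87) = -0.4664
1/(1 + e^{0.4664}) = 0.3855

0.385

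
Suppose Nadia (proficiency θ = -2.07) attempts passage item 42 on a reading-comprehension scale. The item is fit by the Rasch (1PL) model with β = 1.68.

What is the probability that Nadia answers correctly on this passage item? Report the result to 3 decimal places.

P(θ) = 1 / (1 + exp(−(θ − β)))
Exponent: (-2.07 − 1.68) = -3.7500
1/(1 + e^{3.7500}) = 0.0230
P = 0.0230

0.023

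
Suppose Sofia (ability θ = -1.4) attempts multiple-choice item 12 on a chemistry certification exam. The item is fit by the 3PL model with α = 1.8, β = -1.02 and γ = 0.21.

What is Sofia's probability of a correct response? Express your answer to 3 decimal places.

0.475

P(θ) = γ + (1 − γ) · 1 / (1 + exp(−α(θ − β)))
Exponent: 1.8 × (-1.4 − (-1.02)) = -0.6840
1/(1 + e^{0.6840}) = 0.3354
P = 0.21 + 0.79 × 0.3354 = 0.4749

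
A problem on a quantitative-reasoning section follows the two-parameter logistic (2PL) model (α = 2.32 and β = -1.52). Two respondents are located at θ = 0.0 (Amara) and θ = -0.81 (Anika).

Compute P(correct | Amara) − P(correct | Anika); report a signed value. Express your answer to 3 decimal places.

0.133

P(θ) = 1 / (1 + exp(−α(θ − β)))
P(Amara) = 0.9714  [exponent 3.5264]
P(Anika) = 0.8385  [exponent 1.6472]
Difference = 0.9714 − 0.8385 = 0.1329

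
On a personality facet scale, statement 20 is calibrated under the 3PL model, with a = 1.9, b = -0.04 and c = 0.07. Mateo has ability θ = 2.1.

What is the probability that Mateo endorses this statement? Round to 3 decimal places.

P(θ) = c + (1 − c) · 1 / (1 + exp(−a(θ − b)))
Exponent: 1.9 × (2.1 − (-0.04)) = 4.0660
1/(1 + e^{-4.0660}) = 0.9831
P = 0.07 + 0.93 × 0.9831 = 0.9843

0.984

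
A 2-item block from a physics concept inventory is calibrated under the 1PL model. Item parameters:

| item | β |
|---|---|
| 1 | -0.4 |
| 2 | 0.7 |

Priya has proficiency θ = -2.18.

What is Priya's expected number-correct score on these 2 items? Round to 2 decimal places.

0.20

P(θ) = 1 / (1 + exp(−(θ − β)))
P_1 = 1/(1+e^{1.7800}) = 0.1443
P_2 = 1/(1+e^{2.8800}) = 0.0532
E[score] = 0.1443 + 0.0532 = 0.1975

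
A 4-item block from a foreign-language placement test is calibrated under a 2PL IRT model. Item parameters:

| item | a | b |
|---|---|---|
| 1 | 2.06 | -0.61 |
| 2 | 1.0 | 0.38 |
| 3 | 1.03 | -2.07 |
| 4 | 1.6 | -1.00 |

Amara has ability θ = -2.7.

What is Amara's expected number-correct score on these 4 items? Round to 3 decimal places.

0.462

P(θ) = 1 / (1 + exp(−a(θ − b)))
P_1 = 1/(1+e^{4.3054}) = 0.0133
P_2 = 1/(1+e^{3.0800}) = 0.0439
P_3 = 1/(1+e^{0.6489}) = 0.3432
P_4 = 1/(1+e^{2.7200}) = 0.0618
E[score] = 0.0133 + 0.0439 + 0.3432 + 0.0618 = 0.4623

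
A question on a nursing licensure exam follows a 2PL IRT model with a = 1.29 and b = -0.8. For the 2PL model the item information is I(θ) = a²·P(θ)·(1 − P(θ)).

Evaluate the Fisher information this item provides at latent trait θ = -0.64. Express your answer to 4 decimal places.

P = 1/(1+e^{-0.2064}) = 0.5514
P(1−P) = 0.5514 × 0.4486 = 0.2474
I = a² × P(1−P) = 1.29² × 0.2474 = 0.41163

0.4116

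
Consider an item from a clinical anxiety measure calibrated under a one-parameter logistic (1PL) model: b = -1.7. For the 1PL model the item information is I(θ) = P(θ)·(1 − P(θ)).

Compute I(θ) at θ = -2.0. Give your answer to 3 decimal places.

P = 1/(1+e^{0.3000}) = 0.4256
P(1−P) = 0.4256 × 0.5744 = 0.2445
I = P(1−P) = 0.24446

0.244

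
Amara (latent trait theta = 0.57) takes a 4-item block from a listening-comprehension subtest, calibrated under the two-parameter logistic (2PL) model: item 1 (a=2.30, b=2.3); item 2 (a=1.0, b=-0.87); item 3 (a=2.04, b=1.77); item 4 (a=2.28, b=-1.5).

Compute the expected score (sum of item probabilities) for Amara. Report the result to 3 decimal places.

P(theta) = 1 / (1 + exp(−a(theta − b)))
P_1 = 1/(1+e^{3.9790}) = 0.0184
P_2 = 1/(1+e^{-1.4400}) = 0.8085
P_3 = 1/(1+e^{2.4480}) = 0.0796
P_4 = 1/(1+e^{-4.7196}) = 0.9912
E[score] = 0.0184 + 0.8085 + 0.0796 + 0.9912 = 1.8976

1.898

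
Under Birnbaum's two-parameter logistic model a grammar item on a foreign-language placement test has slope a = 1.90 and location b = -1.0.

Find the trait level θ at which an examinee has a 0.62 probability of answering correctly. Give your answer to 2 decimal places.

P(θ) = 1 / (1 + exp(−a(θ − b)))
logit = ln(0.6200/0.3800) = 0.4895
θ = b + logit/(a) = -1.0 + 0.4895/1.9000 = -0.7423

-0.74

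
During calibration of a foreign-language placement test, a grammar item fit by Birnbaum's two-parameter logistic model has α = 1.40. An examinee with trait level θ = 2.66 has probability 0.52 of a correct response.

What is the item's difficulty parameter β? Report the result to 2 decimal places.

P(θ) = 1 / (1 + exp(−α(θ − β)))
logit(0.52) = ln(0.52/0.48) = 0.0800
β = θ − logit/(α) = 2.66 − 0.0800/1.4000 = 2.6028

2.60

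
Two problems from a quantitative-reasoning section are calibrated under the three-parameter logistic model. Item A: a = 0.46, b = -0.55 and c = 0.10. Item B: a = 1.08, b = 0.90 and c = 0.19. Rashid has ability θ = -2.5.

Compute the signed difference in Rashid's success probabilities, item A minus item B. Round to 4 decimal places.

P(θ) = c + (1 − c) · 1 / (1 + exp(−a(θ − b)))
P_A = 0.3607
P_B = 0.2101
P_A − P_B = 0.1506

0.1506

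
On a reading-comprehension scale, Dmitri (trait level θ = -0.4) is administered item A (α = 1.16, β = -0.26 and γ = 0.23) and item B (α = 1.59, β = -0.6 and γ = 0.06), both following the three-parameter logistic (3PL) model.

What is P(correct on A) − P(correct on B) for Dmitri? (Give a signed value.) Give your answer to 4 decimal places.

-0.0203

P(θ) = γ + (1 − γ) · 1 / (1 + exp(−α(θ − β)))
P_A = 0.5838
P_B = 0.6041
P_A − P_B = -0.0203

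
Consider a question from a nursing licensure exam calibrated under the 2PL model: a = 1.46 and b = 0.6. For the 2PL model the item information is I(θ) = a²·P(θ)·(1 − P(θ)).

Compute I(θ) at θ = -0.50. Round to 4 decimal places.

P = 1/(1+e^{1.6060}) = 0.1671
P(1−P) = 0.1671 × 0.8329 = 0.1392
I = a² × P(1−P) = 1.46² × 0.1392 = 0.29673

0.2967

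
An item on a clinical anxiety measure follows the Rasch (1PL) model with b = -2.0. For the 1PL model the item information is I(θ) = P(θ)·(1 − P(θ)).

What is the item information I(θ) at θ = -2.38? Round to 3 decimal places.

0.241

P = 1/(1+e^{0.3800}) = 0.4061
P(1−P) = 0.4061 × 0.5939 = 0.2412
I = P(1−P) = 0.24119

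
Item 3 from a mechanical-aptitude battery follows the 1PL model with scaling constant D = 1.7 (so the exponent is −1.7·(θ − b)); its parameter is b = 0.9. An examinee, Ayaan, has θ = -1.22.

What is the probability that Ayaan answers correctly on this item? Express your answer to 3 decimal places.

0.026

P(θ) = 1 / (1 + exp(−D·(θ − b)))
Exponent: 1.7 × (-1.22 − 0.9) = -3.6040
1/(1 + e^{3.6040}) = 0.0265
P = 0.0265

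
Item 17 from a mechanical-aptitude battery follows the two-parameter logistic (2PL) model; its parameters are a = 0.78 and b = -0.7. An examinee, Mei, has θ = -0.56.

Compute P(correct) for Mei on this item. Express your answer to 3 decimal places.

P(θ) = 1 / (1 + exp(−a(θ − b)))
Exponent: 0.78 × (-0.56 − (-0.7)) = 0.1092
1/(1 + e^{-0.1092}) = 0.5273

0.527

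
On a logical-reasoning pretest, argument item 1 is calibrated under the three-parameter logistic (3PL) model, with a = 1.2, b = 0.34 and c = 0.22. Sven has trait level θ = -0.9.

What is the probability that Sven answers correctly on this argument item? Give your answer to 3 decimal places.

0.364

P(θ) = c + (1 − c) · 1 / (1 + exp(−a(θ − b)))
Exponent: 1.2 × (-0.9 − 0.34) = -1.4880
1/(1 + e^{1.4880}) = 0.1842
P = 0.22 + 0.78 × 0.1842 = 0.3637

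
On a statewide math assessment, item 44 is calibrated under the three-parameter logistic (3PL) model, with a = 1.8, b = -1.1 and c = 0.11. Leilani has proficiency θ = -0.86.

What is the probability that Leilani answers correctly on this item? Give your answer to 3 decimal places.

0.650

P(θ) = c + (1 − c) · 1 / (1 + exp(−a(θ − b)))
Exponent: 1.8 × (-0.86 − (-1.1)) = 0.4320
1/(1 + e^{-0.4320}) = 0.6064
P = 0.11 + 0.89 × 0.6064 = 0.6497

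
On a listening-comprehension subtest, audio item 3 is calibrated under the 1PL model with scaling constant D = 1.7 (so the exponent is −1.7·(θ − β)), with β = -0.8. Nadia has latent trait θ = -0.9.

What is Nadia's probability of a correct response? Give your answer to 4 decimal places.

P(θ) = 1 / (1 + exp(−D·(θ − β)))
Exponent: 1.7 × (-0.9 − (-0.8)) = -0.1700
1/(1 + e^{0.1700}) = 0.4576
P = 0.4576

0.4576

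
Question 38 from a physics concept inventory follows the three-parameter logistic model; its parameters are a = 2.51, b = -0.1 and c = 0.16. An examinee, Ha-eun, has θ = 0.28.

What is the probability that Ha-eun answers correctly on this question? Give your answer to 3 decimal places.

P(θ) = c + (1 − c) · 1 / (1 + exp(−a(θ − b)))
Exponent: 2.51 × (0.28 − (-0.1)) = 0.9538
1/(1 + e^{-0.9538}) = 0.7219
P = 0.16 + 0.84 × 0.7219 = 0.7664

0.766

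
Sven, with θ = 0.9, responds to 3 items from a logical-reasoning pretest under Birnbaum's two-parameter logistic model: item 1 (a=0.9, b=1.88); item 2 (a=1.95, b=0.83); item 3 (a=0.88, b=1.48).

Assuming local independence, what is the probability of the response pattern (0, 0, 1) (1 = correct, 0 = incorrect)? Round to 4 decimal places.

0.1236

P(θ) = 1 / (1 + exp(−a(θ − b)))
P_1 = 1/(1+e^{0.8820}) = 0.2928
P_2 = 1/(1+e^{-0.1365}) = 0.5341
P_3 = 1/(1+e^{0.5104}) = 0.3751
L = (1−P_1) × (1−P_2) × P_3 = 0.7072 × 0.4659 × 0.3751 = 0.12360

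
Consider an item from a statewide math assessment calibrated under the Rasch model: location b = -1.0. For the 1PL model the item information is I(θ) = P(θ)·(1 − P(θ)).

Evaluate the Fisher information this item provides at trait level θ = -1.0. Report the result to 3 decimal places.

0.250

P = 1/(1+e^{0.0000}) = 0.5000
P(1−P) = 0.5000 × 0.5000 = 0.2500
I = P(1−P) = 0.25000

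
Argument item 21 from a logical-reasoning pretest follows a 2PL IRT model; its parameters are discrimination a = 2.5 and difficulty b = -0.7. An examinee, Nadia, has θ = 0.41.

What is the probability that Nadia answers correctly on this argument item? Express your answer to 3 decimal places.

0.941

P(θ) = 1 / (1 + exp(−a(θ − b)))
Exponent: 2.5 × (0.41 − (-0.7)) = 2.7750
1/(1 + e^{-2.7750}) = 0.9413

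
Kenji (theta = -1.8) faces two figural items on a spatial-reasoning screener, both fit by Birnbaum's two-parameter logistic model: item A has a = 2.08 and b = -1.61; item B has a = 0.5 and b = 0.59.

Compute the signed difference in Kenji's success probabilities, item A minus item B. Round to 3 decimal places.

0.170

P(theta) = 1 / (1 + exp(−a(theta − b)))
P_A = 0.4025
P_B = 0.2324
P_A − P_B = 0.1701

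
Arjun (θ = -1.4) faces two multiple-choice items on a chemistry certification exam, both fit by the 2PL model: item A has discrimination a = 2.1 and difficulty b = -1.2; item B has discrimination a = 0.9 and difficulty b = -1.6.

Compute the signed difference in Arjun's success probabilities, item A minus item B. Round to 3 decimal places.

P(θ) = 1 / (1 + exp(−a(θ − b)))
P_A = 0.3965
P_B = 0.5449
P_A − P_B = -0.1484

-0.148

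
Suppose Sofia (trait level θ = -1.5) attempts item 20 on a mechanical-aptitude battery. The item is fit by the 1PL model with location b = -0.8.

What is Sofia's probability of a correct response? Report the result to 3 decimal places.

P(θ) = 1 / (1 + exp(−(θ − b)))
Exponent: (-1.5 − (-0.8)) = -0.7000
1/(1 + e^{0.7000}) = 0.3318
P = 0.3318

0.332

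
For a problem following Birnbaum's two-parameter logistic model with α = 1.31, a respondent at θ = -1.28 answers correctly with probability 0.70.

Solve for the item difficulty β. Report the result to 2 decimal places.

P(θ) = 1 / (1 + exp(−α(θ − β)))
logit(0.70) = ln(0.70/0.30) = 0.8473
β = θ − logit/(α) = -1.28 − 0.8473/1.3100 = -1.9268

-1.93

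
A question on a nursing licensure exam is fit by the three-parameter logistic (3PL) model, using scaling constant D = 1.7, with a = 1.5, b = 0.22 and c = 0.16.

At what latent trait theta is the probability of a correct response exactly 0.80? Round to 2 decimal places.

0.68

P(theta) = c + (1 − c) · 1 / (1 + exp(−D·a(theta − b)))
Remove guessing floor: (0.80 − 0.16)/(1 − 0.16) = 0.7619
logit = ln(0.7619/0.2381) = 1.1632
theta = b + logit/(1.7·a) = 0.22 + 1.1632/2.5500 = 0.6761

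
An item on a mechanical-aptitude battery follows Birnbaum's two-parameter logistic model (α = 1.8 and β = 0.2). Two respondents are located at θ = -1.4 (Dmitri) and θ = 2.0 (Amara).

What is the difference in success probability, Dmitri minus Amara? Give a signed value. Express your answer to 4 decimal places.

-0.9092

P(θ) = 1 / (1 + exp(−α(θ − β)))
P(Dmitri) = 0.0532  [exponent -2.8800]
P(Amara) = 0.9623  [exponent 3.2400]
Difference = 0.0532 − 0.9623 = -0.9092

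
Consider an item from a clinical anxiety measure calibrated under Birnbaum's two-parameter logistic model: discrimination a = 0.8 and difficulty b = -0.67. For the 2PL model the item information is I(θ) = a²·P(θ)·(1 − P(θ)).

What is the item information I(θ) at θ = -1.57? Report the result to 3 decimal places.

0.141

P = 1/(1+e^{0.7200}) = 0.3274
P(1−P) = 0.3274 × 0.6726 = 0.2202
I = a² × P(1−P) = 0.8² × 0.2202 = 0.14093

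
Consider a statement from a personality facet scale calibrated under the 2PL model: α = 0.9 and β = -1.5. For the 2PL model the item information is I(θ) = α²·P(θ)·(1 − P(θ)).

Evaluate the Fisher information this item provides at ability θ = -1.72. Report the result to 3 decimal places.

0.201

P = 1/(1+e^{0.1980}) = 0.4507
P(1−P) = 0.4507 × 0.5493 = 0.2476
I = α² × P(1−P) = 0.9² × 0.2476 = 0.20053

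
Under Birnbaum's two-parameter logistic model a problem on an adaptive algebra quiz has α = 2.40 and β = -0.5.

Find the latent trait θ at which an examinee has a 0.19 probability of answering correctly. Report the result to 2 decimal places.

P(θ) = 1 / (1 + exp(−α(θ − β)))
logit = ln(0.1900/0.8100) = -1.4500
θ = β + logit/(α) = -0.5 + (-1.4500)/2.4000 = -1.1042

-1.10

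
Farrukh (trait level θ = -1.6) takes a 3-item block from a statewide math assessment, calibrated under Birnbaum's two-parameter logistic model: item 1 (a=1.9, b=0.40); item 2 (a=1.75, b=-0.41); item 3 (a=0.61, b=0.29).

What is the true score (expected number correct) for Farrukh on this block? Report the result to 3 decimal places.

P(θ) = 1 / (1 + exp(−a(θ − b)))
P_1 = 1/(1+e^{3.8000}) = 0.0219
P_2 = 1/(1+e^{2.0825}) = 0.1108
P_3 = 1/(1+e^{1.1529}) = 0.2400
E[score] = 0.0219 + 0.1108 + 0.2400 = 0.3727

0.373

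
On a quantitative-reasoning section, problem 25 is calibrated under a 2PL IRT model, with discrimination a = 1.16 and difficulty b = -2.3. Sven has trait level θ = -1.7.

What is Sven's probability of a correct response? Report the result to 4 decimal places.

0.6673

P(θ) = 1 / (1 + exp(−a(θ − b)))
Exponent: 1.16 × (-1.7 − (-2.3)) = 0.6960
1/(1 + e^{-0.6960}) = 0.6673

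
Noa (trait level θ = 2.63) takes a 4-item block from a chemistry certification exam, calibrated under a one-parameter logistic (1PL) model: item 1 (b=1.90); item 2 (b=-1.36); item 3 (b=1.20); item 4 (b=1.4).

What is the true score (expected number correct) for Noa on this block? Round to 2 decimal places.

P(θ) = 1 / (1 + exp(−(θ − b)))
P_1 = 1/(1+e^{-0.7300}) = 0.6748
P_2 = 1/(1+e^{-3.9900}) = 0.9818
P_3 = 1/(1+e^{-1.4300}) = 0.8069
P_4 = 1/(1+e^{-1.2300}) = 0.7738
E[score] = 0.6748 + 0.9818 + 0.8069 + 0.7738 = 3.2374

3.24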